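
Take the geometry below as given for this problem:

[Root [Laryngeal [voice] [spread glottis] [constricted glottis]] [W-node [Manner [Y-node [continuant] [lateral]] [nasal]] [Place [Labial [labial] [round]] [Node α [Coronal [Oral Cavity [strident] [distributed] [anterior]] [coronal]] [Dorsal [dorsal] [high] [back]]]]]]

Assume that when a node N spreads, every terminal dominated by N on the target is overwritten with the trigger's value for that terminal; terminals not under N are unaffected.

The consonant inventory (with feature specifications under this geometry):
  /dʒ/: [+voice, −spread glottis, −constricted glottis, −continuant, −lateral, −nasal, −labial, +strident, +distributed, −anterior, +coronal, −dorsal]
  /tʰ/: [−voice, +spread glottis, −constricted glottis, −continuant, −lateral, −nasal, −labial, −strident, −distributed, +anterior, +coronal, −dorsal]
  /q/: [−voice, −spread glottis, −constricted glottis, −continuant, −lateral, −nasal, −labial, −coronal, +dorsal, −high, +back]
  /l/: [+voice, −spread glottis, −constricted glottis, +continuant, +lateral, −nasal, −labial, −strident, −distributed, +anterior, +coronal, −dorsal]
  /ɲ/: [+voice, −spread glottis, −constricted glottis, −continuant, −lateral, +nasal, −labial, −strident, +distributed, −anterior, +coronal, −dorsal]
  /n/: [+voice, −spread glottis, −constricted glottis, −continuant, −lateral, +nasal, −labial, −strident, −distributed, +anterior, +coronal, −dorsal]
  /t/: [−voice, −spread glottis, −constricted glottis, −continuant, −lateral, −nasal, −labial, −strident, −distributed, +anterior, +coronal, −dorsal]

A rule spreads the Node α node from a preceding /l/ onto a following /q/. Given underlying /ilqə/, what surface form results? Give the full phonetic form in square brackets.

Terminals under Node α in this geometry: [strident], [distributed], [anterior], [coronal], [dorsal], [high], [back].
After delinking /q/'s Node α and linking /l/'s, the affected terminals become [−strident], [−distributed], [+anterior], [+coronal], [−dorsal]; [voice], [spread glottis], [constricted glottis], … (outside Node α) are retained from /q/.
The resulting bundle matches /t/ in the inventory; substituting it for /q/ gives [iltə].

[iltə]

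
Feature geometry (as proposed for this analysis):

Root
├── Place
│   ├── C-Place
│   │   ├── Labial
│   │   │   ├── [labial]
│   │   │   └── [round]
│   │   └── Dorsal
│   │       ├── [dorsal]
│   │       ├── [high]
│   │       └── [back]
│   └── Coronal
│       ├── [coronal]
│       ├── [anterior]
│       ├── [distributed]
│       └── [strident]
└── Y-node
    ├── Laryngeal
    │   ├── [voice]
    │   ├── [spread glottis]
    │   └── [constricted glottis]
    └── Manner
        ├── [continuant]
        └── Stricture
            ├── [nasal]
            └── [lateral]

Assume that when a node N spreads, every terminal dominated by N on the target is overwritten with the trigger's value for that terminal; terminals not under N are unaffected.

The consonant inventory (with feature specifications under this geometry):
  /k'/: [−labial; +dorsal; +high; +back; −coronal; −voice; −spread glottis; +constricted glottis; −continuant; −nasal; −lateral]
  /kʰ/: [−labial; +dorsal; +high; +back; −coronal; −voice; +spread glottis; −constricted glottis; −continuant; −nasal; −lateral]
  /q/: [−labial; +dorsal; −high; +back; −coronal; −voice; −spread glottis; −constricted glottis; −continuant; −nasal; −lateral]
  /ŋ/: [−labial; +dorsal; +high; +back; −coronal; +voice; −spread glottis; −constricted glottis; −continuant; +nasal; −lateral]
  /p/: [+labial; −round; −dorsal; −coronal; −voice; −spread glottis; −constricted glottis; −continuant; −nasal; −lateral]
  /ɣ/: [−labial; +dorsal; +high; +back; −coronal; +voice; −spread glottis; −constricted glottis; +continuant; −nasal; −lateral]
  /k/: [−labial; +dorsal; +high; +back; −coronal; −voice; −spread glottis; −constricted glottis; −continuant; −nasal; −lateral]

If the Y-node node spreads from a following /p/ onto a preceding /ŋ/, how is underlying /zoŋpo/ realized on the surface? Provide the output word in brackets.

Terminals under Y-node in this geometry: [voice], [spread glottis], [constricted glottis], [continuant], [nasal], [lateral].
Spreading Y-node from /p/ onto /ŋ/ replaces those values with /p/'s: [−voice], [−spread glottis], [−constricted glottis], [−continuant], [−nasal], [−lateral]. Features outside Y-node ([labial], [dorsal], [high], …) stay as in /ŋ/.
Among the inventory, only /k/ has exactly this specification, giving the surface form [zokpo].

[zokpo]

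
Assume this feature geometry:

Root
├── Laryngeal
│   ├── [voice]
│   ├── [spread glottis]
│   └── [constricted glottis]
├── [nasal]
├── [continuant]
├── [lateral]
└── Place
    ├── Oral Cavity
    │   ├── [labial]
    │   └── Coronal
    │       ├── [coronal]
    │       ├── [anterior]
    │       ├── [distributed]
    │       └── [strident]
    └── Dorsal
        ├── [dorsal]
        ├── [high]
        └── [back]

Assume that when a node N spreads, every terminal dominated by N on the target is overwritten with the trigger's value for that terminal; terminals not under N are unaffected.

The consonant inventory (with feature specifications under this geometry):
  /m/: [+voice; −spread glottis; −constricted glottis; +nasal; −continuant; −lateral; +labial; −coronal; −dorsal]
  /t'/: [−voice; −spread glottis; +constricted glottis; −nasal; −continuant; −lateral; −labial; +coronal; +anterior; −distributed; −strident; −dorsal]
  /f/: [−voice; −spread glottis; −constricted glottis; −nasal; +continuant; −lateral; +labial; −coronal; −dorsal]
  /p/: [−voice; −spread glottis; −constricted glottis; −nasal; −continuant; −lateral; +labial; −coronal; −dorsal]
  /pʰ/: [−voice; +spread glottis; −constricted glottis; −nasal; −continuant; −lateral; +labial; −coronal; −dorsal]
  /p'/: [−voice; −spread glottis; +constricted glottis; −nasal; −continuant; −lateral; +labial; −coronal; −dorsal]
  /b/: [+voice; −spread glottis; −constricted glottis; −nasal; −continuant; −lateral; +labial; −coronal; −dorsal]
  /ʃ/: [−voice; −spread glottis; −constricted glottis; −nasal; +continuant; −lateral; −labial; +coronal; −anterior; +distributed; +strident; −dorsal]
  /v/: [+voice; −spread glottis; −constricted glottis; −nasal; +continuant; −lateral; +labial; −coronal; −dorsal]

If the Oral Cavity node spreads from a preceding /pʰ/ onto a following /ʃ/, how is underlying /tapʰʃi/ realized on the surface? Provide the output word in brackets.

Terminals under Oral Cavity in this geometry: [labial], [coronal], [anterior], [distributed], [strident].
Spreading Oral Cavity from /pʰ/ onto /ʃ/ replaces those values with /pʰ/'s: [+labial], [−coronal]. Features outside Oral Cavity ([voice], [spread glottis], [constricted glottis], …) stay as in /ʃ/.
The resulting bundle matches /f/ in the inventory; substituting it for /ʃ/ gives [tapʰfi].

[tapʰfi]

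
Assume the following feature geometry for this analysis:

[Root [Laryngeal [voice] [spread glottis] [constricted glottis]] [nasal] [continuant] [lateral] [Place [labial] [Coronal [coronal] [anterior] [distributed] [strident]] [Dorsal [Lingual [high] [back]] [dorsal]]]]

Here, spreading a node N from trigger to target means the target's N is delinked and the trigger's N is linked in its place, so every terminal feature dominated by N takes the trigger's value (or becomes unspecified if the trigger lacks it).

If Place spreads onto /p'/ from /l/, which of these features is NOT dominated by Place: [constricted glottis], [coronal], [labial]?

Under this geometry, Place contains [labial], [coronal], [anterior], [distributed], [strident], [high], [back], [dorsal].
Of the listed options, [coronal], [labial] are among these and would be overwritten by spreading Place.
[constricted glottis] attaches under Laryngeal, not under Place, so /p'/ retains its own value for [constricted glottis].

[constricted glottis]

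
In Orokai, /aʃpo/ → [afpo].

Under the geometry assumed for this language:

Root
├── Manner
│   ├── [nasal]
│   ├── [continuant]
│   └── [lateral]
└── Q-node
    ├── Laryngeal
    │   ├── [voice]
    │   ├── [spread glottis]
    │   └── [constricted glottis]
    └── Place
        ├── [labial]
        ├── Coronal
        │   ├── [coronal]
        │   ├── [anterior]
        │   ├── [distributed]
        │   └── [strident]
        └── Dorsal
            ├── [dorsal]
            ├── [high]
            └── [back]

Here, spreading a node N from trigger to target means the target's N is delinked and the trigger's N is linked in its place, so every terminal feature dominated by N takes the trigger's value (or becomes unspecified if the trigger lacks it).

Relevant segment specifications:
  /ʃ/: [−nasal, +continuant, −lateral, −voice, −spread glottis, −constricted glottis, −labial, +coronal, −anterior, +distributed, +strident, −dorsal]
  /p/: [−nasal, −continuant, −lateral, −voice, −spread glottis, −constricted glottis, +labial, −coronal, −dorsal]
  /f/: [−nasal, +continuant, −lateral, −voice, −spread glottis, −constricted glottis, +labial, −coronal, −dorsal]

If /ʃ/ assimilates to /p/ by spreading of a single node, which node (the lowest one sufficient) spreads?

Place

/ʃ/ and [f] differ in [labial], [coronal], [anterior], [distributed], [strident]; every other specified feature is identical.
These terminals are all dominated by Place, and no proper subconstituent of Place covers them all; Place is their lowest common ancestor.
Delinking /ʃ/'s Place and associating /p/'s Place gives precisely the feature bundle of [f].
[continuant], a feature on which the two segments disagree outside Place, is unchanged — nothing dominating it spread, and Place is the minimal sufficient constituent.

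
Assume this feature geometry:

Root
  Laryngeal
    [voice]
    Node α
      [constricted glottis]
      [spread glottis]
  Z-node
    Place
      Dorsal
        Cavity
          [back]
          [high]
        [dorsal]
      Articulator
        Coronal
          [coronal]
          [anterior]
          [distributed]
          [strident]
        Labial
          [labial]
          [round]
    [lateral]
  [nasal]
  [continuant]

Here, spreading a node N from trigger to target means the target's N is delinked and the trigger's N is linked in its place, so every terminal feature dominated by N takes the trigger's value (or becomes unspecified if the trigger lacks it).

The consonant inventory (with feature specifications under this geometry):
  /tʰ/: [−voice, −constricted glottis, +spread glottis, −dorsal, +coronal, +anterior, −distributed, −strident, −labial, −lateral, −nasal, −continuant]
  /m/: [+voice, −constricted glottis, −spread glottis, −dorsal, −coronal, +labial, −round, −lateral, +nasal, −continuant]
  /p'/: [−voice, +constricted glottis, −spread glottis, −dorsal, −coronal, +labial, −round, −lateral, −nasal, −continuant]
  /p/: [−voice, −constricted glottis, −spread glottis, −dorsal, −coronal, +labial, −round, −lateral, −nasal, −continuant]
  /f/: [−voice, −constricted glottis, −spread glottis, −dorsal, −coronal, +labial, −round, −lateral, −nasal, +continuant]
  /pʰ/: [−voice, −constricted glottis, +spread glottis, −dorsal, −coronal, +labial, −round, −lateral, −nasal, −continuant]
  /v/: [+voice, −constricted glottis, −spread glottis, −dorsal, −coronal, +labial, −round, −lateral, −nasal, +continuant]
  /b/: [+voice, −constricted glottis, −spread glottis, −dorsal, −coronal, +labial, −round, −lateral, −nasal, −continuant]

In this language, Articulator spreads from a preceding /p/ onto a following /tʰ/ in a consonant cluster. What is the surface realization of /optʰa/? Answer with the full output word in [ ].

[oppʰa]

The Articulator node dominates the terminals [coronal], [anterior], [distributed], [strident], [labial], [round].
The target acquires /p/'s values for everything under Articulator — [−coronal], [+labial], [−round] — while keeping its own [voice], [constricted glottis], [spread glottis], ….
Among the inventory, only /pʰ/ has exactly this specification, giving the surface form [oppʰa].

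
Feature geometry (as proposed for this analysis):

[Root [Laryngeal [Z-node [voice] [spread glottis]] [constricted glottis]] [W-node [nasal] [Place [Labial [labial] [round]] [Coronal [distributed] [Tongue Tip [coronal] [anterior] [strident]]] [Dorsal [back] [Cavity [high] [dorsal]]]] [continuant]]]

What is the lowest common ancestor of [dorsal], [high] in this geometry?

Cavity

[dorsal]: Root / W-node / Place / Dorsal / Cavity / [dorsal].
[high]: Root / W-node / Place / Dorsal / Cavity / [high].
The listed terminals split across distinct daughters of Cavity, so Cavity itself is the smallest node containing them all.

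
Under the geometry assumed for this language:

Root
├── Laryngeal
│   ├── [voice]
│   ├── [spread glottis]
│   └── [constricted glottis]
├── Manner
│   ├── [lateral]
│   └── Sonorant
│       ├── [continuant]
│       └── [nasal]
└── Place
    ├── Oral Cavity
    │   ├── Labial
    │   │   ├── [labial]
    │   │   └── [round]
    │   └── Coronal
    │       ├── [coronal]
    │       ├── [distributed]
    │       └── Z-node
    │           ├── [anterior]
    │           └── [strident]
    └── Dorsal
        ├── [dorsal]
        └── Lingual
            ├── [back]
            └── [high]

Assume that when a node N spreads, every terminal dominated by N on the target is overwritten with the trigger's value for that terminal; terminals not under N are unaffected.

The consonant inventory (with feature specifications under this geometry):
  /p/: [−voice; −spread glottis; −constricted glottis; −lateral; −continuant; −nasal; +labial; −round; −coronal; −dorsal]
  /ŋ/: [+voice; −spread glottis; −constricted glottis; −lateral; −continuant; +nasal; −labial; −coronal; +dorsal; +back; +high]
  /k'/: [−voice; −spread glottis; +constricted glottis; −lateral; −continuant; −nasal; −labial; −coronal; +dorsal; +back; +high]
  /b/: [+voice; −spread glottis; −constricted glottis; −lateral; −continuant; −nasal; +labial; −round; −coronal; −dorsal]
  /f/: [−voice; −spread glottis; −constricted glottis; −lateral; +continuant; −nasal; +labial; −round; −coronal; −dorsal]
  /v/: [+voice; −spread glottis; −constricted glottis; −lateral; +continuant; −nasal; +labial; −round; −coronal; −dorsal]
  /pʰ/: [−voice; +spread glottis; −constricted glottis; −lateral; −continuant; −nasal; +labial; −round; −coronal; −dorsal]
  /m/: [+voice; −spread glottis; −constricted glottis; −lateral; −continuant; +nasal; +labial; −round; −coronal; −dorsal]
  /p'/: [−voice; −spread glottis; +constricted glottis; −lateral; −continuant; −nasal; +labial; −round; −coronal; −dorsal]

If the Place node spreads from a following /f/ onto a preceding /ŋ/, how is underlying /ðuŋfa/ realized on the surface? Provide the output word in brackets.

[ðumfa]

Place immediately or transitively dominates [labial], [round], [coronal], [distributed], [anterior], [strident], [dorsal], [back], [high].
After delinking /ŋ/'s Place and linking /f/'s, the affected terminals become [+labial], [−round], [−coronal], [−dorsal]; [voice], [spread glottis], [constricted glottis], … (outside Place) are retained from /ŋ/.
The resulting bundle matches /m/ in the inventory; substituting it for /ŋ/ gives [ðumfa].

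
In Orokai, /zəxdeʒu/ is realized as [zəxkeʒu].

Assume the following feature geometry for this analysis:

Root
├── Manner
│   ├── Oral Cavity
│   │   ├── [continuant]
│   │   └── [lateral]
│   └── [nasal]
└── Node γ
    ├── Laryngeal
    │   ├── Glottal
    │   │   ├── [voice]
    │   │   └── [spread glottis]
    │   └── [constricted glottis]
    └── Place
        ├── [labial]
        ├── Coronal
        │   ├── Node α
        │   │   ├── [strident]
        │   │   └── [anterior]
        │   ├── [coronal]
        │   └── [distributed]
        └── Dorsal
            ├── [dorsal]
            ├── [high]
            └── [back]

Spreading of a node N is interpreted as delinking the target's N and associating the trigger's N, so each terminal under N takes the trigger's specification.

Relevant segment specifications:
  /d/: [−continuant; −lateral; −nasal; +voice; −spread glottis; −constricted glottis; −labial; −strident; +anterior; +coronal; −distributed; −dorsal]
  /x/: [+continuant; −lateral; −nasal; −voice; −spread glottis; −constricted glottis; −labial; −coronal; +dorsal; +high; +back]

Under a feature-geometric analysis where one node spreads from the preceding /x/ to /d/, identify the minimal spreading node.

Comparing /d/ with its surface form [k], the features that change are [voice], [coronal], [anterior], [distributed], [strident], [dorsal], [high], [back].
The smallest constituent containing every changed terminal is Node γ — each of its daughters lacks at least one of the affected features.
Spreading Node γ from /x/ overwrites each of those terminals with /x/'s values, yielding exactly [k].
Since [continuant] is preserved even though /x/ disagrees there, no node above Node γ spread.

Node γ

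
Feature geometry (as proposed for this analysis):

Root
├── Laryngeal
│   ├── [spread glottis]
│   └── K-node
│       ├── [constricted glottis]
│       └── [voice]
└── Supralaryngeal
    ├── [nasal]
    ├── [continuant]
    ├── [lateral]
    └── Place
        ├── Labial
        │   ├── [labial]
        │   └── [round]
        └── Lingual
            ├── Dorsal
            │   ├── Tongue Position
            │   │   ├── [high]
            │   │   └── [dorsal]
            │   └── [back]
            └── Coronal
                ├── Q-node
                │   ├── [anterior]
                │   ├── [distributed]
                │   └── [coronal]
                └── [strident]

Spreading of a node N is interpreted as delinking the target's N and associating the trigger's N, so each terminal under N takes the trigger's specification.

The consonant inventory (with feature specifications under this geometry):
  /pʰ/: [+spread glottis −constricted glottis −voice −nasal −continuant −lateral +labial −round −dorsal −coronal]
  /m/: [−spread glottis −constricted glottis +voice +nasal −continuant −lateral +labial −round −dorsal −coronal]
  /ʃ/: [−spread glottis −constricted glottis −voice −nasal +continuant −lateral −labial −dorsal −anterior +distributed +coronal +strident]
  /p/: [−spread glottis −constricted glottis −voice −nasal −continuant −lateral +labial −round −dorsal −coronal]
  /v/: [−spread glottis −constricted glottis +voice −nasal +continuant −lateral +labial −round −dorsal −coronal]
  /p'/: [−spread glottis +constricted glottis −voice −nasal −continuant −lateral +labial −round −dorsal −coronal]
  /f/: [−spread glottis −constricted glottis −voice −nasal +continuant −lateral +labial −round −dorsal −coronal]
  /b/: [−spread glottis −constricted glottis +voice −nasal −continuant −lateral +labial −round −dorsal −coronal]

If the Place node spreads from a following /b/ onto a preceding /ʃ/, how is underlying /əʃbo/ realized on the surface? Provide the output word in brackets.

Place immediately or transitively dominates [labial], [round], [high], [dorsal], [back], [anterior], [distributed], [coronal], [strident].
The target acquires /b/'s values for everything under Place — [+labial], [−round], [−dorsal], [−coronal] — while keeping its own [spread glottis], [constricted glottis], [voice], ….
This feature bundle is that of [f], so /əʃbo/ surfaces as [əfbo].

[əfbo]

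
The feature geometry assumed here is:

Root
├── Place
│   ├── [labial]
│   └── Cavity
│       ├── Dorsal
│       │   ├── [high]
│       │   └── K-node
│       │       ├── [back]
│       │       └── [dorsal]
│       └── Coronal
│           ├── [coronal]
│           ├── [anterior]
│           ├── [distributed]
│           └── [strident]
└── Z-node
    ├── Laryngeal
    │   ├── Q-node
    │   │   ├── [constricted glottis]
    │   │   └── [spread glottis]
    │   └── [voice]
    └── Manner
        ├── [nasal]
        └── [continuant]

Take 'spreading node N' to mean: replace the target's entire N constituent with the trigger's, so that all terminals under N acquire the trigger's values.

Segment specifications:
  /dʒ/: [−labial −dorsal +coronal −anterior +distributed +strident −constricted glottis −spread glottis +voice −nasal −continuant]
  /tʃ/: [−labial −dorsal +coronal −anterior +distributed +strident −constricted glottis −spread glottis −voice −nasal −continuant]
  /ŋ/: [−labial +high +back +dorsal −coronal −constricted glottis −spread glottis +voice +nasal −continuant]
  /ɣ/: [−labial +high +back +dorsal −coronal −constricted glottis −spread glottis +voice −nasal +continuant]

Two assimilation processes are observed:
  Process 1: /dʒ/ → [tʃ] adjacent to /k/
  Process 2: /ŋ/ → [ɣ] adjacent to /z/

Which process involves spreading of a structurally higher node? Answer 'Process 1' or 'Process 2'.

In Process 1, [voice] changes, so the minimal spreading node is [voice] at depth 3.
Process 2: the features that change are [nasal], [continuant]; the minimal node is Manner (depth 2).
Depth 2 < depth 3; Process 2 involves the structurally higher constituent Manner.

Process 2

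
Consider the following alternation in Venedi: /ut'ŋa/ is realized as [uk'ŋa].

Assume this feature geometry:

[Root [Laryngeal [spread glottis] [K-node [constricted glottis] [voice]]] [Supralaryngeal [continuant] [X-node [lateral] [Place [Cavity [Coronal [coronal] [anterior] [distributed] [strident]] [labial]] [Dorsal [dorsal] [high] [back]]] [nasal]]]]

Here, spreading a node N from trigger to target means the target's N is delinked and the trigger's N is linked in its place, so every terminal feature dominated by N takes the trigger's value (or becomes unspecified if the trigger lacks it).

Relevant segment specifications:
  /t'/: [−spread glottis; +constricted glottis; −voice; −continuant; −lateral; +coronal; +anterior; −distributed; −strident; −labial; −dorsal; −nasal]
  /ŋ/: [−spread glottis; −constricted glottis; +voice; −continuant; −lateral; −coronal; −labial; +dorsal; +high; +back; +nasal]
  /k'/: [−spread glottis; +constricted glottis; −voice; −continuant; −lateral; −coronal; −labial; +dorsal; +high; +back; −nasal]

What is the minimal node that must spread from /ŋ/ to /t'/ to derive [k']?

Place

The alternation /t'/ → [k'] changes [coronal], [anterior], [distributed], [strident], [dorsal], [high], [back] and nothing else.
Tracing each changed feature up the tree, the paths first meet at Place; any lower node misses at least one of them.
If Place spreads, every terminal under it takes /ŋ/'s value, producing [k'] as observed.
[nasal] — on which /ŋ/ differs from /t'/ — is unchanged, so neither X-node nor anything higher can have spread; the constituent is no larger than Place.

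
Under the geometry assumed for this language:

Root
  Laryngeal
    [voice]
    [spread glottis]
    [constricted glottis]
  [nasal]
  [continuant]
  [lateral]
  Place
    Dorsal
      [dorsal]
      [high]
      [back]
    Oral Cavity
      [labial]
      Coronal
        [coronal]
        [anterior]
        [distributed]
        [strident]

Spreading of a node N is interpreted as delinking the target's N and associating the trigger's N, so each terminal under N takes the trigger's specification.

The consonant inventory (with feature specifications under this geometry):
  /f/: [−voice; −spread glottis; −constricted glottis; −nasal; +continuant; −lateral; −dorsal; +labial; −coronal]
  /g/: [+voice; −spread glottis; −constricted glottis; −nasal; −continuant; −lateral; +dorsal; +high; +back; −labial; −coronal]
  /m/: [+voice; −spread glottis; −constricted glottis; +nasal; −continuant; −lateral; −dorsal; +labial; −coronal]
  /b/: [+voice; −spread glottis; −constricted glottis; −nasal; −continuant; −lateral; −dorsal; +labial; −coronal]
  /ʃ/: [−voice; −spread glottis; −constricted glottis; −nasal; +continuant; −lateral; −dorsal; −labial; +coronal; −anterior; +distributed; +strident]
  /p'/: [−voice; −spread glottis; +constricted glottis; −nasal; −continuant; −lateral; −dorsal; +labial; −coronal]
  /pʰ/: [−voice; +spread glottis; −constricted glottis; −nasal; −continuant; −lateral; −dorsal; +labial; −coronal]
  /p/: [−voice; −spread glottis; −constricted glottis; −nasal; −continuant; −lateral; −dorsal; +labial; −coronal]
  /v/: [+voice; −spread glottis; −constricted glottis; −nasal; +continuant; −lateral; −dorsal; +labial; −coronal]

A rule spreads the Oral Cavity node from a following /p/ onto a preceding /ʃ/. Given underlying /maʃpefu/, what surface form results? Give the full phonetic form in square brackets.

[mafpefu]

Terminals under Oral Cavity in this geometry: [labial], [coronal], [anterior], [distributed], [strident].
After delinking /ʃ/'s Oral Cavity and linking /p/'s, the affected terminals become [+labial], [−coronal]; [voice], [spread glottis], [constricted glottis], … (outside Oral Cavity) are retained from /ʃ/.
Among the inventory, only /f/ has exactly this specification, giving the surface form [mafpefu].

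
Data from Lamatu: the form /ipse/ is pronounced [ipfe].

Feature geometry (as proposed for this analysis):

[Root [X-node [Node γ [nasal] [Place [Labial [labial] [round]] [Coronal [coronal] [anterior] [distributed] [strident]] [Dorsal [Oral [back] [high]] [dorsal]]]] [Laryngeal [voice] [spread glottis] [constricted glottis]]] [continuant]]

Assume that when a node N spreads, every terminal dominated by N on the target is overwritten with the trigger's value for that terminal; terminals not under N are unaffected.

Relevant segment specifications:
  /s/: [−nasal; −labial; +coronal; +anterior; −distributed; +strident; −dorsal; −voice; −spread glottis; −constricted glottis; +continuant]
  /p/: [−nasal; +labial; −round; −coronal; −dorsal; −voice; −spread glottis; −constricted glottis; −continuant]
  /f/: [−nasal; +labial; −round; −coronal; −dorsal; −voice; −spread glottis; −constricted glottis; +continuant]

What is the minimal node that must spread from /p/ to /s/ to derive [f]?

Feature comparison: [labial], [round], [coronal], [anterior], [distributed], [strident] differ between /s/ and [f]; the remaining terminals match.
These terminals are all dominated by Place, and no proper subconstituent of Place covers them all; Place is their lowest common ancestor.
Delinking /s/'s Place and associating /p/'s Place gives precisely the feature bundle of [f].
[continuant], a feature on which the two segments disagree outside Place, is unchanged — nothing dominating it spread, and Place is the minimal sufficient constituent.

Place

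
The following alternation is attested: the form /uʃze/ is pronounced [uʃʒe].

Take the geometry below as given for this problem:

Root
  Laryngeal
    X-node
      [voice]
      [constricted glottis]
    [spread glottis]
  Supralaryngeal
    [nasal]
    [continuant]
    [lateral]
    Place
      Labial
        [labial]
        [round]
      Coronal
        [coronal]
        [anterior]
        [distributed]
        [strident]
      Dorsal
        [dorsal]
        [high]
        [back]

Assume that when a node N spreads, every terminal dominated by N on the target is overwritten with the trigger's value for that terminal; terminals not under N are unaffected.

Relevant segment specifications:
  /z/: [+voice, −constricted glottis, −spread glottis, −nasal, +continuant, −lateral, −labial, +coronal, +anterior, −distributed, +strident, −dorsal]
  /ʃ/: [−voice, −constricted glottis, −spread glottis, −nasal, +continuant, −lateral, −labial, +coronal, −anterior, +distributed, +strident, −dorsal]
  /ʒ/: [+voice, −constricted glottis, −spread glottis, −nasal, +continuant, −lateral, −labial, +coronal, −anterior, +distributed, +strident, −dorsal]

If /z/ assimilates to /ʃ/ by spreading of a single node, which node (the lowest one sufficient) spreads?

Coronal

/z/ and [ʒ] differ in [anterior], [distributed]; every other specified feature is identical.
Tracing each changed feature up the tree, the paths first meet at Coronal; any lower node misses at least one of them.
Delinking /z/'s Coronal and associating /ʃ/'s Coronal gives precisely the feature bundle of [ʒ].
[voice] stays as in /z/ although /ʃ/ differs there, so no node dominating it spread; among the remaining candidates Coronal is the lowest that derives the output.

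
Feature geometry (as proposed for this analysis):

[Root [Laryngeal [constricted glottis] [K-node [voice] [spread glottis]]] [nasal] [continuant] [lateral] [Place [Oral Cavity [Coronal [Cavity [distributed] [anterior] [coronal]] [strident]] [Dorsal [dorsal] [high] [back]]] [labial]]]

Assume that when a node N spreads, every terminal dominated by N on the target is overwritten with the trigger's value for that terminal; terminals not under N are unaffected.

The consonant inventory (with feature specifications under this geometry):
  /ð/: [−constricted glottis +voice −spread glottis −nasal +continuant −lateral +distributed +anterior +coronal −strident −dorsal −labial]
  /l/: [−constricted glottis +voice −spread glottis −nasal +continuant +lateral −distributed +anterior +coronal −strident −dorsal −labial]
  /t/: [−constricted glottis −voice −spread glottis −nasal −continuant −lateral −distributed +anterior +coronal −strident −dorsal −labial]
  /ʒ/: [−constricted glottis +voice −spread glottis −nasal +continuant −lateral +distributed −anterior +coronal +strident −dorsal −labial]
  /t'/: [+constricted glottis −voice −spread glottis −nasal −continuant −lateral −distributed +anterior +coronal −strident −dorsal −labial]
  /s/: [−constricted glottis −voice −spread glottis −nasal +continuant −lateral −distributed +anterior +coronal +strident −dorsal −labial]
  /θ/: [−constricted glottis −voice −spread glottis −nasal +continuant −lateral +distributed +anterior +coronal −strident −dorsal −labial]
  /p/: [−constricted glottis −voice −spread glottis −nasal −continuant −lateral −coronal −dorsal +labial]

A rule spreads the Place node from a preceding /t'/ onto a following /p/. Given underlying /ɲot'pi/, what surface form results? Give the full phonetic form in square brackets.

[ɲot'ti]

Terminals under Place in this geometry: [distributed], [anterior], [coronal], [strident], [dorsal], [high], [back], [labial].
After delinking /p/'s Place and linking /t'/'s, the affected terminals become [−distributed], [+anterior], [+coronal], [−strident], [−dorsal], [−labial]; [constricted glottis], [voice], [spread glottis], … (outside Place) are retained from /p/.
The resulting bundle matches /t/ in the inventory; substituting it for /p/ gives [ɲot'ti].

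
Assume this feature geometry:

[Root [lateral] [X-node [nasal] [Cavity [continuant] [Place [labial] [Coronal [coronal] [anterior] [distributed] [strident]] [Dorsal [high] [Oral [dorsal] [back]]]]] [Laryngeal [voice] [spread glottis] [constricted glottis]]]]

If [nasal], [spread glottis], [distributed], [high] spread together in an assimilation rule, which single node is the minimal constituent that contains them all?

X-node

[nasal] is immediately dominated by X-node.
[spread glottis] is immediately dominated by Laryngeal.
[distributed] is immediately dominated by Coronal.
[high] is immediately dominated by Dorsal.
X-node is the lowest common ancestor — every listed feature sits under it, and no single subconstituent of X-node covers them all.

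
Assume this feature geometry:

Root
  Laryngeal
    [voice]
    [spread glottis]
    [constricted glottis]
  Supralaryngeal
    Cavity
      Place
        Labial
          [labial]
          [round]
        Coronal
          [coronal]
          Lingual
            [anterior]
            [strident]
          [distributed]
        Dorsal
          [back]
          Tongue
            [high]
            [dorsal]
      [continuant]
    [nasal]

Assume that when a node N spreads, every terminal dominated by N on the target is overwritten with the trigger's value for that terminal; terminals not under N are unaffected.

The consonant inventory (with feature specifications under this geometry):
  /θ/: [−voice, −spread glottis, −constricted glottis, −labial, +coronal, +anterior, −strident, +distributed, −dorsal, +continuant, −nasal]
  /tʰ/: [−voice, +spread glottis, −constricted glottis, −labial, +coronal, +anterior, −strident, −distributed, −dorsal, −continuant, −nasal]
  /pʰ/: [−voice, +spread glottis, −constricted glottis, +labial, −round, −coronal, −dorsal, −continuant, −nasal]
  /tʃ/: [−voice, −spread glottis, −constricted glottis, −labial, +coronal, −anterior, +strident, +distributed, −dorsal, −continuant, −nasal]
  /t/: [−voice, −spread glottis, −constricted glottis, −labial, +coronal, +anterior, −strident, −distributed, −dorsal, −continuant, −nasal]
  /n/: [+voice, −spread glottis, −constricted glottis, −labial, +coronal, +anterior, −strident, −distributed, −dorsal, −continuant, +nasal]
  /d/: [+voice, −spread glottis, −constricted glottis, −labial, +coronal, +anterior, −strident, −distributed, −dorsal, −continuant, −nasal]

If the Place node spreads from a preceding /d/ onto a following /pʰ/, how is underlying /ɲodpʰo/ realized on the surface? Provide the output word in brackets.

Place immediately or transitively dominates [labial], [round], [coronal], [anterior], [strident], [distributed], [back], [high], [dorsal].
The target acquires /d/'s values for everything under Place — [−labial], [+coronal], [+anterior], [−strident], [−distributed], [−dorsal] — while keeping its own [voice], [spread glottis], [constricted glottis], ….
Among the inventory, only /tʰ/ has exactly this specification, giving the surface form [ɲodtʰo].

[ɲodtʰo]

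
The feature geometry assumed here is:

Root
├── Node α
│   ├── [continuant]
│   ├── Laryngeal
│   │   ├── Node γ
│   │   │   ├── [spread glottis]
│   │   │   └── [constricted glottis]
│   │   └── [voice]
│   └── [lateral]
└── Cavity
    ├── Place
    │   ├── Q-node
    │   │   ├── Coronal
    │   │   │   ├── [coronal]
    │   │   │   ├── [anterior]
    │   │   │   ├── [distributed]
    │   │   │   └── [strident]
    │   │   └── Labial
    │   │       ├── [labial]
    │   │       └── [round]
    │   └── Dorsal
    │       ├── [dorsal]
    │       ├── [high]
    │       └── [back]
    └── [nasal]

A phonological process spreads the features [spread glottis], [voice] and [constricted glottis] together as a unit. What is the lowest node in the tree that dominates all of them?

Laryngeal

[spread glottis] is immediately dominated by Node γ.
[voice] is immediately dominated by Laryngeal.
[constricted glottis] is immediately dominated by Node γ.
The lowest node appearing on every path is Laryngeal; each proper daughter of Laryngeal fails to dominate at least one of the listed features.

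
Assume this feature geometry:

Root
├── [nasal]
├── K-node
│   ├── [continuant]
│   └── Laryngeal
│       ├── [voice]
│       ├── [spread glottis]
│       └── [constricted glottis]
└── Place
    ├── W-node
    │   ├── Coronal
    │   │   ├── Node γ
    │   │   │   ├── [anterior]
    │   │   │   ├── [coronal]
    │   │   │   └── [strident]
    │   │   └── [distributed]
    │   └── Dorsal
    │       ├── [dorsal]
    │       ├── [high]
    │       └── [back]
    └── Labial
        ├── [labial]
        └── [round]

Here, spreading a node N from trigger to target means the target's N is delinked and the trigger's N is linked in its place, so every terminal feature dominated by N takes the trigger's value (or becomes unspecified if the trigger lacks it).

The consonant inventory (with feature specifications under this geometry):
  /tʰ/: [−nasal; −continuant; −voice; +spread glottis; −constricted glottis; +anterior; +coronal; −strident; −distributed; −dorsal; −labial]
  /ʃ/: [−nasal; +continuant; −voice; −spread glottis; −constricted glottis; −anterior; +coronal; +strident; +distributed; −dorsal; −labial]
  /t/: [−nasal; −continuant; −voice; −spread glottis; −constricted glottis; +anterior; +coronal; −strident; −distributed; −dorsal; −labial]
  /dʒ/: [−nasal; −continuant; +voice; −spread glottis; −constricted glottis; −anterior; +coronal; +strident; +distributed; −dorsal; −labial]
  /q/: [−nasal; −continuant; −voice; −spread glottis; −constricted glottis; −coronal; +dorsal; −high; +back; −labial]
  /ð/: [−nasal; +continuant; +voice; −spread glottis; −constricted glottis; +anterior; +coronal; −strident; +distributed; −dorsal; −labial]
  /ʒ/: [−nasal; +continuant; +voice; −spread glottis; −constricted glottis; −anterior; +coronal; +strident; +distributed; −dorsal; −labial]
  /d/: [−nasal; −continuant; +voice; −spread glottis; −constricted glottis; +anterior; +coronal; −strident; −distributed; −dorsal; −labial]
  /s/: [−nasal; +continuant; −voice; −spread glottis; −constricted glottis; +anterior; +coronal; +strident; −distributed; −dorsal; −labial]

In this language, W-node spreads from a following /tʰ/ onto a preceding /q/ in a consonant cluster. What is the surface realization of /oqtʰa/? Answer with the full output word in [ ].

[ottʰa]

Terminals under W-node in this geometry: [anterior], [coronal], [strident], [distributed], [dorsal], [high], [back].
The target acquires /tʰ/'s values for everything under W-node — [+anterior], [+coronal], [−strident], [−distributed], [−dorsal] — while keeping its own [nasal], [continuant], [voice], ….
The resulting bundle matches /t/ in the inventory; substituting it for /q/ gives [ottʰa].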